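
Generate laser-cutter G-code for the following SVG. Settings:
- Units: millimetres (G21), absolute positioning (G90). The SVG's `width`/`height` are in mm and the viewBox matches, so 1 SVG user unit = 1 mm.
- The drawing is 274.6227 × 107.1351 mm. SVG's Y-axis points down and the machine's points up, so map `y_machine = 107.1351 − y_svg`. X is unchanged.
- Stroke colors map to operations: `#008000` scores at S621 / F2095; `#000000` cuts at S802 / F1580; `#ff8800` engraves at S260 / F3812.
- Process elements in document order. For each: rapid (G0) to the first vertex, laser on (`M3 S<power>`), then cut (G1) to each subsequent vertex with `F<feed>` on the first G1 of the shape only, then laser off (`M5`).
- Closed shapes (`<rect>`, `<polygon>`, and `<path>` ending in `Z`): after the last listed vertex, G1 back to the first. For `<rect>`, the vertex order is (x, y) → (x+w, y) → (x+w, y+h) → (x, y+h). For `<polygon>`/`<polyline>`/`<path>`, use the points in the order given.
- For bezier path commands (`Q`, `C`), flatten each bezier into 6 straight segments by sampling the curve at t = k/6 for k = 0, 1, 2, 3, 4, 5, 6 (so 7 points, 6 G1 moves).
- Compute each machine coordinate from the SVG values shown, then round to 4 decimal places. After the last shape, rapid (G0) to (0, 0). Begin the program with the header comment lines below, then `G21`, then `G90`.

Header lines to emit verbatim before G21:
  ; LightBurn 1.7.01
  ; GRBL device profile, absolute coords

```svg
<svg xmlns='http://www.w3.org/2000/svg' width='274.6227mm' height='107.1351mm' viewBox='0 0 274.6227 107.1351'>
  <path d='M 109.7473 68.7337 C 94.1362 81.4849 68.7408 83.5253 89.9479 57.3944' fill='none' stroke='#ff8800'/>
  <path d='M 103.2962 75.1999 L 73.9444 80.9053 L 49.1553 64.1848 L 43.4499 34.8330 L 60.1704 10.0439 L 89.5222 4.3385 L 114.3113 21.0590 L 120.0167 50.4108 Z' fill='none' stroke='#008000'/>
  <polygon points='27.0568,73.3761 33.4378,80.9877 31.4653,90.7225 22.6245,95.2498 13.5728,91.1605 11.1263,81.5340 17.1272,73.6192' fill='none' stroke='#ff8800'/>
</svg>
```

; LightBurn 1.7.01
; GRBL device profile, absolute coords
G21
G90
G0 X109.7473 Y38.4014
M3 S260
G1 X101.3874 Y32.9992 F3812
G1 X92.9632 Y29.8672
G1 X86.0408 Y29.4903
G1 X82.1866 Y32.3535
G1 X82.9668 Y38.9420
G1 X89.9479 Y49.7407
M5
G0 X103.2962 Y31.9352
M3 S621
G1 X73.9444 Y26.2298 F2095
G1 X49.1553 Y42.9503
G1 X43.4499 Y72.3021
G1 X60.1704 Y97.0912
G1 X89.5222 Y102.7966
G1 X114.3113 Y86.0761
G1 X120.0167 Y56.7243
G1 X103.2962 Y31.9352
M5
G0 X27.0568 Y33.7590
M3 S260
G1 X33.4378 Y26.1474 F3812
G1 X31.4653 Y16.4126
G1 X22.6245 Y11.8853
G1 X13.5728 Y15.9746
G1 X11.1263 Y25.6011
G1 X17.1272 Y33.5159
G1 X27.0568 Y33.7590
M5
G0 X0.0000 Y0.0000

Since the viewBox matches the mm dimensions, user units are millimetres directly. The only transform is the Y-flip y_m = 107.1351 − y_svg.

Shape 1 is a cubic bezier drawn with `<path>`. Its stroke #ff8800 means engrave at S260, F3812. After flipping Y the toolpath is (109.7473,38.4014) → (101.3874,32.9992) → (92.9632,29.8672) → (86.0408,29.4903) → (82.1866,32.3535) → (82.9668,38.9420) → (89.9479,49.7407).

Shape 2 is a regular polygon drawn with `<path>`. Its stroke #008000 means score at S621, F2095. After flipping Y the toolpath is (103.2962,31.9352) → (73.9444,26.2298) → (49.1553,42.9503) → (43.4499,72.3021) → (60.1704,97.0912) → (89.5222,102.7966) → (114.3113,86.0761) → (120.0167,56.7243) → (103.2962,31.9352), returning to the start.

Shape 3 is a regular polygon drawn with `<polygon>`. Its stroke #ff8800 means engrave at S260, F3812. After flipping Y the toolpath is (27.0568,33.7590) → (33.4378,26.1474) → (31.4653,16.4126) → (22.6245,11.8853) → (13.5728,15.9746) → (11.1263,25.6011) → (17.1272,33.5159) → (27.0568,33.7590), returning to the start.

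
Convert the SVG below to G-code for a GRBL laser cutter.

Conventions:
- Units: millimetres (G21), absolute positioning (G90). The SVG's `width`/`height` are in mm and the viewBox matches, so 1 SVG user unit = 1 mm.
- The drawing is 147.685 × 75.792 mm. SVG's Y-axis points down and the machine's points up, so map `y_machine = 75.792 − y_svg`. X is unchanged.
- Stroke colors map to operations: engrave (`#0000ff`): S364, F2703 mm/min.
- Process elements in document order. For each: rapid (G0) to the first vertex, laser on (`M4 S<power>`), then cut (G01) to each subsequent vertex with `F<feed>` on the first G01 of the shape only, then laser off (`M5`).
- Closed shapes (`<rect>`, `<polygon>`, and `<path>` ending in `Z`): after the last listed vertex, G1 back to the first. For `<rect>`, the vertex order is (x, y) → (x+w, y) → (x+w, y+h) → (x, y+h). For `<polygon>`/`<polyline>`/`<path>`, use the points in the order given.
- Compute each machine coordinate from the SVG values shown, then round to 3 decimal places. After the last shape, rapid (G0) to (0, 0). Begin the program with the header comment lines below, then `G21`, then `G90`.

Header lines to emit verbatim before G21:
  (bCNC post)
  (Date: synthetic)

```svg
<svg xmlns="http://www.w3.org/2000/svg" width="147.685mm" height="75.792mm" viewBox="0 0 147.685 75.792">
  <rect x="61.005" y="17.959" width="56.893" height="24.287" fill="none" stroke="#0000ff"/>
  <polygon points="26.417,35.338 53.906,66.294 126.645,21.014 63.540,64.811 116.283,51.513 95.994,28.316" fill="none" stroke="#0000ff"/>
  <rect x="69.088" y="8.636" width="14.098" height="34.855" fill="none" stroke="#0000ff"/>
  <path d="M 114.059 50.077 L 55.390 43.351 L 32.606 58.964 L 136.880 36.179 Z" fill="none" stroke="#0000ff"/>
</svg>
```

viewBox `0 0 147.685 75.792` with mm width/height → 1 unit = 1 mm. Flip: y_m = 75.792 − y_svg.

**Shape 1** — `<rect>` rectangle, stroke `#0000ff` → engrave (S364, F2703). Machine vertices: (61.005,57.833) → (117.898,57.833) → (117.898,33.546) → (61.005,33.546) → (61.005,57.833). Closed: final G1 returns to the first vertex.

**Shape 2** — `<polygon>` closed polygon, stroke `#0000ff` → engrave (S364, F2703). Machine vertices: (26.417,40.454) → (53.906,9.498) → (126.645,54.778) → (63.540,10.981) → (116.283,24.279) → (95.994,47.476) → (26.417,40.454). Closed: final G1 returns to the first vertex.

**Shape 3** — `<rect>` rectangle, stroke `#0000ff` → engrave (S364, F2703). Machine vertices: (69.088,67.156) → (83.186,67.156) → (83.186,32.301) → (69.088,32.301) → (69.088,67.156). Closed: final G1 returns to the first vertex.

**Shape 4** — `<path>` closed polygon, stroke `#0000ff` → engrave (S364, F2703). Machine vertices: (114.059,25.715) → (55.390,32.441) → (32.606,16.828) → (136.880,39.613) → (114.059,25.715). Closed: final G1 returns to the first vertex.

(bCNC post)
(Date: synthetic)
G21
G90
G0 X61.005 Y57.833
M4 S364
G01 X117.898 Y57.833 F2703
G01 X117.898 Y33.546
G01 X61.005 Y33.546
G01 X61.005 Y57.833
M5
G0 X26.417 Y40.454
M4 S364
G01 X53.906 Y9.498 F2703
G01 X126.645 Y54.778
G01 X63.540 Y10.981
G01 X116.283 Y24.279
G01 X95.994 Y47.476
G01 X26.417 Y40.454
M5
G0 X69.088 Y67.156
M4 S364
G01 X83.186 Y67.156 F2703
G01 X83.186 Y32.301
G01 X69.088 Y32.301
G01 X69.088 Y67.156
M5
G0 X114.059 Y25.715
M4 S364
G01 X55.390 Y32.441 F2703
G01 X32.606 Y16.828
G01 X136.880 Y39.613
G01 X114.059 Y25.715
M5
G0 X0.000 Y0.000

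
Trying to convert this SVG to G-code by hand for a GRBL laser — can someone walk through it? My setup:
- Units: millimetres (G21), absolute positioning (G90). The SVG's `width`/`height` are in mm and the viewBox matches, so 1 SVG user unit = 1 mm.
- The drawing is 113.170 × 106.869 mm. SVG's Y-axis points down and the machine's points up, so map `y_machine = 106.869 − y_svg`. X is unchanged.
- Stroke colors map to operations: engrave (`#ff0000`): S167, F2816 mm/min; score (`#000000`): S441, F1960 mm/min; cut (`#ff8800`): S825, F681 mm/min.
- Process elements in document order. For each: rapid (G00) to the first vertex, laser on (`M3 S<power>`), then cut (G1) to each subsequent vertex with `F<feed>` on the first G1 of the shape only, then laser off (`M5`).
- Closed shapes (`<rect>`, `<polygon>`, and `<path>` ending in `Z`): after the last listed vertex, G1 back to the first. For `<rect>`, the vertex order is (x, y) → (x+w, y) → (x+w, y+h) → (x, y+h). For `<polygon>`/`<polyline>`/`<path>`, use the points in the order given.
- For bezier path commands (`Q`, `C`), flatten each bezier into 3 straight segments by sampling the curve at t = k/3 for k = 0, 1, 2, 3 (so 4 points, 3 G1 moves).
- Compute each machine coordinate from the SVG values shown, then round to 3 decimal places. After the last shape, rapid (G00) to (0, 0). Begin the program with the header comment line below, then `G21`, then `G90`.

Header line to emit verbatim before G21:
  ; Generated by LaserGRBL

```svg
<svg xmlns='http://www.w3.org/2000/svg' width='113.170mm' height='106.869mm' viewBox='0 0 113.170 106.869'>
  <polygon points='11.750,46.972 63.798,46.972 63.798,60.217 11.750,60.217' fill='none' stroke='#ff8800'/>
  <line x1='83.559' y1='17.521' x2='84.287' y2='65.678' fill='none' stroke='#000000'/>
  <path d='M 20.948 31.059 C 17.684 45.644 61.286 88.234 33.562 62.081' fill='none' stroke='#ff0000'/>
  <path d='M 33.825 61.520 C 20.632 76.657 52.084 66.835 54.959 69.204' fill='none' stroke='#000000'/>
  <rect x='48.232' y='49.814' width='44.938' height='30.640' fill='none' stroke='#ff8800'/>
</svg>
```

Since the viewBox matches the mm dimensions, user units are millimetres directly. The only transform is the Y-flip y_m = 106.869 − y_svg.

Shape 1 is a rectangle drawn with `<polygon>`. Its stroke #ff8800 means cut at S825, F681. After flipping Y the toolpath is (11.750,59.897) → (63.798,59.897) → (63.798,46.652) → (11.750,46.652) → (11.750,59.897), returning to the start.

Shape 2 is a line segment drawn with `<line>`. Its stroke #000000 means score at S441, F1960. After flipping Y the toolpath is (83.559,89.348) → (84.287,41.191).

Shape 3 is a cubic bezier drawn with `<path>`. Its stroke #ff0000 means engrave at S167, F2816. After flipping Y the toolpath is (20.948,75.810) → (28.929,55.473) → (41.888,37.966) → (33.562,44.788).

Shape 4 is a cubic bezier drawn with `<path>`. Its stroke #000000 means score at S441, F1960. After flipping Y the toolpath is (33.825,45.349) → (32.802,37.156) → (45.270,37.346) → (54.959,37.665).

Shape 5 is a rectangle drawn with `<rect>`. Its stroke #ff8800 means cut at S825, F681. After flipping Y the toolpath is (48.232,57.055) → (93.170,57.055) → (93.170,26.415) → (48.232,26.415) → (48.232,57.055), returning to the start.

; Generated by LaserGRBL
G21
G90
G00 X11.750 Y59.897
M3 S825
G1 X63.798 Y59.897 F681
G1 X63.798 Y46.652
G1 X11.750 Y46.652
G1 X11.750 Y59.897
M5
G00 X83.559 Y89.348
M3 S441
G1 X84.287 Y41.191 F1960
M5
G00 X20.948 Y75.810
M3 S167
G1 X28.929 Y55.473 F2816
G1 X41.888 Y37.966
G1 X33.562 Y44.788
M5
G00 X33.825 Y45.349
M3 S441
G1 X32.802 Y37.156 F1960
G1 X45.270 Y37.346
G1 X54.959 Y37.665
M5
G00 X48.232 Y57.055
M3 S825
G1 X93.170 Y57.055 F681
G1 X93.170 Y26.415
G1 X48.232 Y26.415
G1 X48.232 Y57.055
M5
G00 X0.000 Y0.000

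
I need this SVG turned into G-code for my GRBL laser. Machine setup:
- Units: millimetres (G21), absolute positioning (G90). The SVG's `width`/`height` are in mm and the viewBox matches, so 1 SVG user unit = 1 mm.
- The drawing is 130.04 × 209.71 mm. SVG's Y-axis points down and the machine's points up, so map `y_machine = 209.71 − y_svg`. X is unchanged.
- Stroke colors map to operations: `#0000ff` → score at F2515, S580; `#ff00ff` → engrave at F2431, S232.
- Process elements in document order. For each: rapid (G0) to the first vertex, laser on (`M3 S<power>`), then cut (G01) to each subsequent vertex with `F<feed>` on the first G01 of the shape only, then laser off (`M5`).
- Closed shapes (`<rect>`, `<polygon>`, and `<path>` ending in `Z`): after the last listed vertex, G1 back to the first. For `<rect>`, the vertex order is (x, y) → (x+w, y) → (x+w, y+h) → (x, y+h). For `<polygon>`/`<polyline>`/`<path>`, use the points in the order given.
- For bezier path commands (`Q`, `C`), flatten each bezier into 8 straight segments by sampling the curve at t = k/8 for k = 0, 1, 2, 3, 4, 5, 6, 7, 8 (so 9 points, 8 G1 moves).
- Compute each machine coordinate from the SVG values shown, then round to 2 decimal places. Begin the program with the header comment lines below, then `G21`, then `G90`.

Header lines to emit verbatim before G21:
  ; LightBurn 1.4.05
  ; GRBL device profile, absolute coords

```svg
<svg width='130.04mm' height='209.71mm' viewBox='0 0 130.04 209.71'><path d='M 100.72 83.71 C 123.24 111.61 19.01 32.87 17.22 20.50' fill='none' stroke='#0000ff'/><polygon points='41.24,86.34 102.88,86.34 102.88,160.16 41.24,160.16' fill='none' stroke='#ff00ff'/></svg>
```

; LightBurn 1.4.05
; GRBL device profile, absolute coords
G21
G90
G0 X100.72 Y126.00
M3 S580
G01 X103.67 Y120.20 F2515
G01 X97.43 Y122.37
G01 X84.67 Y130.48
G01 X68.09 Y142.50
G01 X50.36 Y156.42
G01 X34.19 Y170.19
G01 X22.25 Y181.80
G01 X17.22 Y189.21
M5
G0 X41.24 Y123.37
M3 S232
G01 X102.88 Y123.37 F2431
G01 X102.88 Y49.55
G01 X41.24 Y49.55
G01 X41.24 Y123.37
M5

Since the viewBox matches the mm dimensions, user units are millimetres directly. The only transform is the Y-flip y_m = 209.71 − y_svg.

Shape 1 is a cubic bezier drawn with `<path>`. Its stroke #0000ff means score at S580, F2515. After flipping Y the toolpath is (100.72,126.00) → (103.67,120.20) → (97.43,122.37) → (84.67,130.48) → (68.09,142.50) → (50.36,156.42) → (34.19,170.19) → (22.25,181.80) → (17.22,189.21).

Shape 2 is a rectangle drawn with `<polygon>`. Its stroke #ff00ff means engrave at S232, F2431. After flipping Y the toolpath is (41.24,123.37) → (102.88,123.37) → (102.88,49.55) → (41.24,49.55) → (41.24,123.37), returning to the start.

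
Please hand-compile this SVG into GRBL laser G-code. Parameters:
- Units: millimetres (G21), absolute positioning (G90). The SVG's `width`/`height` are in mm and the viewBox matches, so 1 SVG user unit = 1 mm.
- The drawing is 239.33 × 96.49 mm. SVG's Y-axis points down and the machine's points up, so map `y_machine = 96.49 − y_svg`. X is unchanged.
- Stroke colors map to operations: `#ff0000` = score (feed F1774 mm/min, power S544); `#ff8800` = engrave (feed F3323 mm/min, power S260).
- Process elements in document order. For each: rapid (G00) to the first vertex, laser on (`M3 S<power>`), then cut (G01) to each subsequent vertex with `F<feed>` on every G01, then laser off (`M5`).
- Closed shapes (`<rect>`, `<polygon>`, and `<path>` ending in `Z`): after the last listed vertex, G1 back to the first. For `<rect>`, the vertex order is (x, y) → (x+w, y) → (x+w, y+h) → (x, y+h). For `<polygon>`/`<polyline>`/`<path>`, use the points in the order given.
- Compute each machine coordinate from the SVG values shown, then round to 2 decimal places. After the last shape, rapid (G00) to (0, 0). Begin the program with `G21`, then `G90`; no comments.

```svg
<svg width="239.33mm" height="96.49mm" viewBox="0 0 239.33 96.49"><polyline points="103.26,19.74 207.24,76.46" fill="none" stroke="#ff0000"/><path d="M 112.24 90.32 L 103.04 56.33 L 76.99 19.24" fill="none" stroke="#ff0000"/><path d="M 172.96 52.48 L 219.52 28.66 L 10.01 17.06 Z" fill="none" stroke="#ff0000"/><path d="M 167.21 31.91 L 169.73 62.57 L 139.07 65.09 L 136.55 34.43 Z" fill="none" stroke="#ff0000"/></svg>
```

G21
G90
G00 X103.26 Y76.75
M3 S544
G01 X207.24 Y20.03 F1774
M5
G00 X112.24 Y6.17
M3 S544
G01 X103.04 Y40.16 F1774
G01 X76.99 Y77.25 F1774
M5
G00 X172.96 Y44.01
M3 S544
G01 X219.52 Y67.83 F1774
G01 X10.01 Y79.43 F1774
G01 X172.96 Y44.01 F1774
M5
G00 X167.21 Y64.58
M3 S544
G01 X169.73 Y33.92 F1774
G01 X139.07 Y31.40 F1774
G01 X136.55 Y62.06 F1774
G01 X167.21 Y64.58 F1774
M5
G00 X0.00 Y0.00

Since the viewBox matches the mm dimensions, user units are millimetres directly. The only transform is the Y-flip y_m = 96.49 − y_svg.

Shape 1 is a line segment drawn with `<polyline>`. Its stroke #ff0000 means score at S544, F1774. After flipping Y the toolpath is (103.26,76.75) → (207.24,20.03).

Shape 2 is a open polyline drawn with `<path>`. Its stroke #ff0000 means score at S544, F1774. After flipping Y the toolpath is (112.24,6.17) → (103.04,40.16) → (76.99,77.25).

Shape 3 is a closed polygon drawn with `<path>`. Its stroke #ff0000 means score at S544, F1774. After flipping Y the toolpath is (172.96,44.01) → (219.52,67.83) → (10.01,79.43) → (172.96,44.01), returning to the start.

Shape 4 is a regular polygon drawn with `<path>`. Its stroke #ff0000 means score at S544, F1774. After flipping Y the toolpath is (167.21,64.58) → (169.73,33.92) → (139.07,31.40) → (136.55,62.06) → (167.21,64.58), returning to the start.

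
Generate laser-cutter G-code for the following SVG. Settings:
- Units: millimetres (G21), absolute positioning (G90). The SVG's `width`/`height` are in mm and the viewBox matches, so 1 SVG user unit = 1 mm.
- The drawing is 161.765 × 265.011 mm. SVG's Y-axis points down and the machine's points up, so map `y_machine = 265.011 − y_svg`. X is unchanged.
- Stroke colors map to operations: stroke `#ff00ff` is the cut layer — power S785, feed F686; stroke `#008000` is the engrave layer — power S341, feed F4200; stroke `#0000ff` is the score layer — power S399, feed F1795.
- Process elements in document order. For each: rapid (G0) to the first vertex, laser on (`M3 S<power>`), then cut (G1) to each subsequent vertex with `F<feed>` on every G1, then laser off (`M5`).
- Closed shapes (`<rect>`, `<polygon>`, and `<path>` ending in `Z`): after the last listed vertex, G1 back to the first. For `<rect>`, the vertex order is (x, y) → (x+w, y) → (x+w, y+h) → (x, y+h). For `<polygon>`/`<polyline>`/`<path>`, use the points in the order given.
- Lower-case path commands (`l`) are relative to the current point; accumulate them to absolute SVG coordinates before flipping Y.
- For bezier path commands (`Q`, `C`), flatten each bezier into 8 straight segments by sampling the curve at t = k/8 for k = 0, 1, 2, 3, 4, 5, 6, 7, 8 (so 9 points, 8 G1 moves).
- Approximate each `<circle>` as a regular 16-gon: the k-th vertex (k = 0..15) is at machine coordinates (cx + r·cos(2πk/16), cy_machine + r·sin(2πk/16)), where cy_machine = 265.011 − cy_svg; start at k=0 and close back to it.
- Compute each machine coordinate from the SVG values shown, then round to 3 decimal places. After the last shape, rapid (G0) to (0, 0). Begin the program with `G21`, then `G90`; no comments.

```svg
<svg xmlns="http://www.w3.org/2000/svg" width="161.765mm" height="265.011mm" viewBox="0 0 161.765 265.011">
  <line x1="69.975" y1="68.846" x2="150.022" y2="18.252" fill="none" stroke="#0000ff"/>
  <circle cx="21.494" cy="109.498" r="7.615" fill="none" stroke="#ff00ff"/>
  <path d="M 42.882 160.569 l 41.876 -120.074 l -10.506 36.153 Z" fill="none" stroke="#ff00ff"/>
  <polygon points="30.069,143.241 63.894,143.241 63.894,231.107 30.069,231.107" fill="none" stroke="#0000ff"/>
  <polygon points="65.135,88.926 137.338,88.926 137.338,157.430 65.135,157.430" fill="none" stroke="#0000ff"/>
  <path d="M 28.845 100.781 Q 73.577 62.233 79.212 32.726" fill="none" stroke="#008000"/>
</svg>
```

G21
G90
G0 X69.975 Y196.165
M3 S399
G1 X150.022 Y246.759 F1795
M5
G0 X29.109 Y155.513
M3 S785
G1 X28.529 Y158.427 F686
G1 X26.879 Y160.898 F686
G1 X24.408 Y162.548 F686
G1 X21.494 Y163.128 F686
G1 X18.580 Y162.548 F686
G1 X16.109 Y160.898 F686
G1 X14.459 Y158.427 F686
G1 X13.879 Y155.513 F686
G1 X14.459 Y152.599 F686
G1 X16.109 Y150.128 F686
G1 X18.580 Y148.478 F686
G1 X21.494 Y147.898 F686
G1 X24.408 Y148.478 F686
G1 X26.879 Y150.128 F686
G1 X28.529 Y152.599 F686
G1 X29.109 Y155.513 F686
M5
G0 X42.882 Y104.442
M3 S785
G1 X84.758 Y224.516 F686
G1 X74.252 Y188.363 F686
G1 X42.882 Y104.442 F686
M5
G0 X30.069 Y121.770
M3 S399
G1 X63.894 Y121.770 F1795
G1 X63.894 Y33.904 F1795
G1 X30.069 Y33.904 F1795
G1 X30.069 Y121.770 F1795
M5
G0 X65.135 Y176.085
M3 S399
G1 X137.338 Y176.085 F1795
G1 X137.338 Y107.581 F1795
G1 X65.135 Y107.581 F1795
G1 X65.135 Y176.085 F1795
M5
G0 X28.845 Y164.230
M3 S341
G1 X39.417 Y173.726 F4200
G1 X48.767 Y182.939 F4200
G1 X56.896 Y191.870 F4200
G1 X63.803 Y200.518 F4200
G1 X69.488 Y208.883 F4200
G1 X73.951 Y216.966 F4200
G1 X77.192 Y224.767 F4200
G1 X79.212 Y232.285 F4200
M5
G0 X0.000 Y0.000

viewBox `0 0 161.765 265.011` with mm width/height → 1 unit = 1 mm. Flip: y_m = 265.011 − y_svg.

**Shape 1** — `<line>` line segment, stroke `#0000ff` → score (S399, F1795). Machine vertices: (69.975,196.165) → (150.022,246.759). Open path.

**Shape 2** — `<circle>` circle, stroke `#ff00ff` → cut (S785, F686). Machine vertices: (29.109,155.513) → (28.529,158.427) → (26.879,160.898) → (24.408,162.548) → (21.494,163.128) → (18.580,162.548) → (16.109,160.898) → (14.459,158.427) → (13.879,155.513) → (14.459,152.599) → (16.109,150.128) → (18.580,148.478) → (21.494,147.898) → (24.408,148.478) → (26.879,150.128) → (28.529,152.599) → (29.109,155.513). Closed: final G1 returns to the first vertex.

**Shape 3** — `<path>` closed polygon, stroke `#ff00ff` → cut (S785, F686). Machine vertices: (42.882,104.442) → (84.758,224.516) → (74.252,188.363) → (42.882,104.442). Closed: final G1 returns to the first vertex.

**Shape 4** — `<polygon>` rectangle, stroke `#0000ff` → score (S399, F1795). Machine vertices: (30.069,121.770) → (63.894,121.770) → (63.894,33.904) → (30.069,33.904) → (30.069,121.770). Closed: final G1 returns to the first vertex.

**Shape 5** — `<polygon>` rectangle, stroke `#0000ff` → score (S399, F1795). Machine vertices: (65.135,176.085) → (137.338,176.085) → (137.338,107.581) → (65.135,107.581) → (65.135,176.085). Closed: final G1 returns to the first vertex.

**Shape 6** — `<path>` quadratic bezier, stroke `#008000` → engrave (S341, F4200). Control points (SVG): P0=(28.845,100.781), P1=(73.577,62.233), P2=(79.212,32.726); sampled at t=k/8. Machine vertices: (28.845,164.230) → (39.417,173.726) → (48.767,182.939) → (56.896,191.870) → (63.803,200.518) → (69.488,208.883) → (73.951,216.966) → (77.192,224.767) → (79.212,232.285). Open path.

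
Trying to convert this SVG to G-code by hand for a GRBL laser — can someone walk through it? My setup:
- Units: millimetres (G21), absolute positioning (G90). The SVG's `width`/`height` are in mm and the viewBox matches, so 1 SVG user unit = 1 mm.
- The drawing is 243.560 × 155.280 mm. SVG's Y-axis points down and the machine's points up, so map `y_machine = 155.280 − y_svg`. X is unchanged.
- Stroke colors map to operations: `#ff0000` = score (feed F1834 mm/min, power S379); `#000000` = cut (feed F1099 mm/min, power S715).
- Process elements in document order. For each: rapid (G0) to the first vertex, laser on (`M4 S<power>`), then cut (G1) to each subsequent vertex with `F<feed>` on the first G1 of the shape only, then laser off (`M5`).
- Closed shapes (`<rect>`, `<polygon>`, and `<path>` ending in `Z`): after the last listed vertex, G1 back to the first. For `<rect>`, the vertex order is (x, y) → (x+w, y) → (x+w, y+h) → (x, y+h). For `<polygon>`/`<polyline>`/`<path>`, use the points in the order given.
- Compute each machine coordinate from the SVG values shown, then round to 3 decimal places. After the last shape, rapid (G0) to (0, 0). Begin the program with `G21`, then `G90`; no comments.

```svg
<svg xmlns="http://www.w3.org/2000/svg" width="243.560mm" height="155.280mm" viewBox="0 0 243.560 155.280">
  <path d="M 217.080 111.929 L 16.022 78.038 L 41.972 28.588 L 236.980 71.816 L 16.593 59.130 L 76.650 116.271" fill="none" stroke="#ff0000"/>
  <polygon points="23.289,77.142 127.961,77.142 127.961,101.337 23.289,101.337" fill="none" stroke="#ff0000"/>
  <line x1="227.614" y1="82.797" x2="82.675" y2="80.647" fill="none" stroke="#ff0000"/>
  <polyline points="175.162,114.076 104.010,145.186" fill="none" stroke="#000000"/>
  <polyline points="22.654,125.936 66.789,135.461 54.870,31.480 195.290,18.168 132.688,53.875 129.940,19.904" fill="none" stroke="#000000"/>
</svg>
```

1 u = 1 mm; y_m = 155.280 − y.

[1] `<path>` open polyline, #ff0000→score S379 F1834: (217.080,43.351) → (16.022,77.242) → (41.972,126.692) → (236.980,83.464) → (16.593,96.150) → (76.650,39.009)

[2] `<polygon>` rectangle, #ff0000→score S379 F1834: (23.289,78.138) → (127.961,78.138) → (127.961,53.943) → (23.289,53.943) → (23.289,78.138) (closed)

[3] `<line>` line segment, #ff0000→score S379 F1834: (227.614,72.483) → (82.675,74.633)

[4] `<polyline>` line segment, #000000→cut S715 F1099: (175.162,41.204) → (104.010,10.094)

[5] `<polyline>` open polyline, #000000→cut S715 F1099: (22.654,29.344) → (66.789,19.819) → (54.870,123.800) → (195.290,137.112) → (132.688,101.405) → (129.940,135.376)

G21
G90
G0 X217.080 Y43.351
M4 S379
G1 X16.022 Y77.242 F1834
G1 X41.972 Y126.692
G1 X236.980 Y83.464
G1 X16.593 Y96.150
G1 X76.650 Y39.009
M5
G0 X23.289 Y78.138
M4 S379
G1 X127.961 Y78.138 F1834
G1 X127.961 Y53.943
G1 X23.289 Y53.943
G1 X23.289 Y78.138
M5
G0 X227.614 Y72.483
M4 S379
G1 X82.675 Y74.633 F1834
M5
G0 X175.162 Y41.204
M4 S715
G1 X104.010 Y10.094 F1099
M5
G0 X22.654 Y29.344
M4 S715
G1 X66.789 Y19.819 F1099
G1 X54.870 Y123.800
G1 X195.290 Y137.112
G1 X132.688 Y101.405
G1 X129.940 Y135.376
M5
G0 X0.000 Y0.000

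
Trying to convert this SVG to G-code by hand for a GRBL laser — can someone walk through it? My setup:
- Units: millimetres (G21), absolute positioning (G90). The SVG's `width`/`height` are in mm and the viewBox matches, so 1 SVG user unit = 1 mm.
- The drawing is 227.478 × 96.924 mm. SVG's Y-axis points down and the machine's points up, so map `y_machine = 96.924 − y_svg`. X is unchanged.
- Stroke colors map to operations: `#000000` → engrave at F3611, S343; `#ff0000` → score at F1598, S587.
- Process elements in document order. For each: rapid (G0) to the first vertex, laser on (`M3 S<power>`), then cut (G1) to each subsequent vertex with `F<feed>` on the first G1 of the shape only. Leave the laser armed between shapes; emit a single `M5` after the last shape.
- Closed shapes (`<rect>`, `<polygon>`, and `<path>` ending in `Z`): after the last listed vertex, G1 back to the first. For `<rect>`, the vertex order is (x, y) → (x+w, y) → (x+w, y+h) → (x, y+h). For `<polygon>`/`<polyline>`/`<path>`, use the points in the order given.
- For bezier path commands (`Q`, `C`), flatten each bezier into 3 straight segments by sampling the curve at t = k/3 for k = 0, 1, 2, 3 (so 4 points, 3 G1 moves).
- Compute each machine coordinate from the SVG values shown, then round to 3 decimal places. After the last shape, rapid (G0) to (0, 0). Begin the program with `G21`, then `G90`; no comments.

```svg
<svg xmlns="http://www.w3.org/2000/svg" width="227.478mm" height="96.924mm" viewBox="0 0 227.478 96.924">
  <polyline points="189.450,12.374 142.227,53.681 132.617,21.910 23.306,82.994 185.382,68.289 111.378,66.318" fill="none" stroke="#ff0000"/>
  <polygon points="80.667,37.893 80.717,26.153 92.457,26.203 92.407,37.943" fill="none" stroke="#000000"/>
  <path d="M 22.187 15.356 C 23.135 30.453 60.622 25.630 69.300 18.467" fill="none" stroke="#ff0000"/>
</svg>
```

1 u = 1 mm; y_m = 96.924 − y.

[1] `<polyline>` open polyline, #ff0000→score S587 F1598: (189.450,84.550) → (142.227,43.243) → (132.617,75.014) → (23.306,13.930) → (185.382,28.635) → (111.378,30.606)

[2] `<polygon>` regular polygon, #000000→engrave S343 F3611: (80.667,59.031) → (80.717,70.771) → (92.457,70.721) → (92.407,58.981) → (80.667,59.031) (closed)

[3] `<path>` cubic bezier, #ff0000→score S587 F1598: (22.187,81.568) → (32.894,72.460) → (53.439,72.725) → (69.300,78.457)

G21
G90
G0 X189.450 Y84.550
M3 S587
G1 X142.227 Y43.243 F1598
G1 X132.617 Y75.014
G1 X23.306 Y13.930
G1 X185.382 Y28.635
G1 X111.378 Y30.606
G0 X80.667 Y59.031
M3 S343
G1 X80.717 Y70.771 F3611
G1 X92.457 Y70.721
G1 X92.407 Y58.981
G1 X80.667 Y59.031
G0 X22.187 Y81.568
M3 S587
G1 X32.894 Y72.460 F1598
G1 X53.439 Y72.725
G1 X69.300 Y78.457
M5
G0 X0.000 Y0.000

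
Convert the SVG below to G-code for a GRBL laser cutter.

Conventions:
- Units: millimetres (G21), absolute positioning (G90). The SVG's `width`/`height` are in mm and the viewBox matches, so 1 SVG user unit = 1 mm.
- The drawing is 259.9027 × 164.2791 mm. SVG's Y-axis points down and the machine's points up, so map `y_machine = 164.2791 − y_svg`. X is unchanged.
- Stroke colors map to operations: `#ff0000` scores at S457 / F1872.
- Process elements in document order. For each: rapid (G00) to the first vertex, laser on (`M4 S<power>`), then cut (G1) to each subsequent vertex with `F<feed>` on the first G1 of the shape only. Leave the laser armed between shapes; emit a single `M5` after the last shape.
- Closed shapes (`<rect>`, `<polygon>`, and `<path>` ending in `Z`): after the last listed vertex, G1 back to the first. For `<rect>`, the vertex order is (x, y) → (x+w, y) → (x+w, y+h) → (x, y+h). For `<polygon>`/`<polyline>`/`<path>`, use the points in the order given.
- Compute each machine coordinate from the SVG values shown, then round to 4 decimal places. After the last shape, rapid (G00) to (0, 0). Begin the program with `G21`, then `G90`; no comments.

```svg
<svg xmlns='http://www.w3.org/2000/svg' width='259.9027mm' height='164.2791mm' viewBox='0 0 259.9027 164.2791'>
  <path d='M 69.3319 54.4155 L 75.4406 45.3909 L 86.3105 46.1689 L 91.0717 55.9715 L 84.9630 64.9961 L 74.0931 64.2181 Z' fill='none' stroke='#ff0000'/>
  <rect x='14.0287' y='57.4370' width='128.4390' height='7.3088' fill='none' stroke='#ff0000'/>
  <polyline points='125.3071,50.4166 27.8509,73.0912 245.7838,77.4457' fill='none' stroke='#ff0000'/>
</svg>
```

G21
G90
G00 X69.3319 Y109.8636
M4 S457
G1 X75.4406 Y118.8882 F1872
G1 X86.3105 Y118.1102
G1 X91.0717 Y108.3076
G1 X84.9630 Y99.2830
G1 X74.0931 Y100.0610
G1 X69.3319 Y109.8636
G00 X14.0287 Y106.8421
M4 S457
G1 X142.4677 Y106.8421 F1872
G1 X142.4677 Y99.5333
G1 X14.0287 Y99.5333
G1 X14.0287 Y106.8421
G00 X125.3071 Y113.8625
M4 S457
G1 X27.8509 Y91.1879 F1872
G1 X245.7838 Y86.8334
M5
G00 X0.0000 Y0.0000

Since the viewBox matches the mm dimensions, user units are millimetres directly. The only transform is the Y-flip y_m = 164.2791 − y_svg.

Shape 1 is a regular polygon drawn with `<path>`. Its stroke #ff0000 means score at S457, F1872. After flipping Y the toolpath is (69.3319,109.8636) → (75.4406,118.8882) → (86.3105,118.1102) → (91.0717,108.3076) → (84.9630,99.2830) → (74.0931,100.0610) → (69.3319,109.8636), returning to the start.

Shape 2 is a rectangle drawn with `<rect>`. Its stroke #ff0000 means score at S457, F1872. After flipping Y the toolpath is (14.0287,106.8421) → (142.4677,106.8421) → (142.4677,99.5333) → (14.0287,99.5333) → (14.0287,106.8421), returning to the start.

Shape 3 is a open polyline drawn with `<polyline>`. Its stroke #ff0000 means score at S457, F1872. After flipping Y the toolpath is (125.3071,113.8625) → (27.8509,91.1879) → (245.7838,86.8334).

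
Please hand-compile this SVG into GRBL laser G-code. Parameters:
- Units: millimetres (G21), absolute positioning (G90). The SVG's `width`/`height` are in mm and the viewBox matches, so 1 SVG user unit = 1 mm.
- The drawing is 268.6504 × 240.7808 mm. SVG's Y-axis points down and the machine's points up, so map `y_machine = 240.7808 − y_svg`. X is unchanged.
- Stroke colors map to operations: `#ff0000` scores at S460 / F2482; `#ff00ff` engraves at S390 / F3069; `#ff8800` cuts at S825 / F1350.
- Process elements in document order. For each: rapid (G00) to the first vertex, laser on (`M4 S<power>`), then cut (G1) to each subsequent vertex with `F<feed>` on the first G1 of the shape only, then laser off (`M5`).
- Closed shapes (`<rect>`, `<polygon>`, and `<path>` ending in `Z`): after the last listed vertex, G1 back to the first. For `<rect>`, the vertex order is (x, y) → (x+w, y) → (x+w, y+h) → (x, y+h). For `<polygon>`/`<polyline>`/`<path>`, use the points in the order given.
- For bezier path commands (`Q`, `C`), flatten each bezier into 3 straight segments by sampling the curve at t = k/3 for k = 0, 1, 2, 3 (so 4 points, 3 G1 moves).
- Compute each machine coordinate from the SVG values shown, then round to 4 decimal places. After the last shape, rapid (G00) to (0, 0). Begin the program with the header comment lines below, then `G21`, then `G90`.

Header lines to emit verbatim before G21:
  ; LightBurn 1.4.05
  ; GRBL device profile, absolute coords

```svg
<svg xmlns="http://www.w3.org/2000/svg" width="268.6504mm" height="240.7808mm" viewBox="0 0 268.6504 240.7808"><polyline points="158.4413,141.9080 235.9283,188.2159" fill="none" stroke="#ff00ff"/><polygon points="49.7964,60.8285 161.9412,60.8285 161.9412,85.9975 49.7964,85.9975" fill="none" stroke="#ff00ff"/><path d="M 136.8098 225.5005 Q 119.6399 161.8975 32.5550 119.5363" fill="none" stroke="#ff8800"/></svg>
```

viewBox `0 0 268.6504 240.7808` with mm width/height → 1 unit = 1 mm. Flip: y_m = 240.7808 − y_svg.

**Shape 1** — `<polyline>` line segment, stroke `#ff00ff` → engrave (S390, F3069). Machine vertices: (158.4413,98.8728) → (235.9283,52.5649). Open path.

**Shape 2** — `<polygon>` rectangle, stroke `#ff00ff` → engrave (S390, F3069). Machine vertices: (49.7964,179.9523) → (161.9412,179.9523) → (161.9412,154.7833) → (49.7964,154.7833) → (49.7964,179.9523). Closed: final G1 returns to the first vertex.

**Shape 3** — `<path>` quadratic bezier, stroke `#ff8800` → cut (S825, F1350). Control points (SVG): P0=(136.8098,225.5005), P1=(119.6399,161.8975), P2=(32.5550,119.5363); sampled at t=k/3. Machine vertices: (136.8098,15.2803) → (117.5949,55.3221) → (82.8433,90.6435) → (32.5550,121.2445). Open path.

; LightBurn 1.4.05
; GRBL device profile, absolute coords
G21
G90
G00 X158.4413 Y98.8728
M4 S390
G1 X235.9283 Y52.5649 F3069
M5
G00 X49.7964 Y179.9523
M4 S390
G1 X161.9412 Y179.9523 F3069
G1 X161.9412 Y154.7833
G1 X49.7964 Y154.7833
G1 X49.7964 Y179.9523
M5
G00 X136.8098 Y15.2803
M4 S825
G1 X117.5949 Y55.3221 F1350
G1 X82.8433 Y90.6435
G1 X32.5550 Y121.2445
M5
G00 X0.0000 Y0.0000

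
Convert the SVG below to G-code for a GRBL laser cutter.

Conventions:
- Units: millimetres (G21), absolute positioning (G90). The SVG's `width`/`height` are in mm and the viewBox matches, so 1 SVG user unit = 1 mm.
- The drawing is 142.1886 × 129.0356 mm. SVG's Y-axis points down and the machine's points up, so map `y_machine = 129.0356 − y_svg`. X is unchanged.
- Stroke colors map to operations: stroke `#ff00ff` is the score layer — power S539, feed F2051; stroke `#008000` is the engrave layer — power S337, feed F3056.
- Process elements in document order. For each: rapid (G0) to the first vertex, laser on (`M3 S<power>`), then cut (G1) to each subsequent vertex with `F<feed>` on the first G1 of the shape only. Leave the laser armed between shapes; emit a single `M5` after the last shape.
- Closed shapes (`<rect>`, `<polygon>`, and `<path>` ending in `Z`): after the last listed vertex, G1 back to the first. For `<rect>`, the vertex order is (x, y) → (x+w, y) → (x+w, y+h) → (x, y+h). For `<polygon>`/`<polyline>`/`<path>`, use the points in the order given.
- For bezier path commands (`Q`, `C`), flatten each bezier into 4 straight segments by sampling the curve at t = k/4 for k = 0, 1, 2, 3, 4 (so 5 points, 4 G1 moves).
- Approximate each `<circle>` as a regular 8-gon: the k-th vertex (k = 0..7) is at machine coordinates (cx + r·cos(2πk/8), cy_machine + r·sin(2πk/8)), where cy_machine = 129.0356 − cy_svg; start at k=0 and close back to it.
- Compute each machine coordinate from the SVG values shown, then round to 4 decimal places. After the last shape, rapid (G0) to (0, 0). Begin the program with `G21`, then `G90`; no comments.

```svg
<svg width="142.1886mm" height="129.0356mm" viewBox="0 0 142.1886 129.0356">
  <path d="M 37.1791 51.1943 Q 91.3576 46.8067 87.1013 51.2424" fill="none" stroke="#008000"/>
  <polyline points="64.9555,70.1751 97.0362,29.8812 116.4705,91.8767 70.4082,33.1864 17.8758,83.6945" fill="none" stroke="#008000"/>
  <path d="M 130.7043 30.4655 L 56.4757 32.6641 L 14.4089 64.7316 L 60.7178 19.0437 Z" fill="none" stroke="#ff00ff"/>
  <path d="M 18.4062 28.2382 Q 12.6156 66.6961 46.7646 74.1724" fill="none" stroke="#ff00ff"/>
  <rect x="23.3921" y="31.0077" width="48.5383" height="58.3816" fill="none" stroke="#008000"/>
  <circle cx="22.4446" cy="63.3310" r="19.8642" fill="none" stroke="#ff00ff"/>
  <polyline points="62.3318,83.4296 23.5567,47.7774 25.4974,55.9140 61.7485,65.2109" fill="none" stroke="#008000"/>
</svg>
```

Since the viewBox matches the mm dimensions, user units are millimetres directly. The only transform is the Y-flip y_m = 129.0356 − y_svg.

Shape 1 is a quadratic bezier drawn with `<path>`. Its stroke #008000 means engrave at S337, F3056. After flipping Y the toolpath is (37.1791,77.8413) → (60.6162,79.4836) → (76.7489,80.0231) → (85.5773,79.4596) → (87.1013,77.7932).

Shape 2 is a open polyline drawn with `<polyline>`. Its stroke #008000 means engrave at S337, F3056. After flipping Y the toolpath is (64.9555,58.8605) → (97.0362,99.1544) → (116.4705,37.1589) → (70.4082,95.8492) → (17.8758,45.3411).

Shape 3 is a closed polygon drawn with `<path>`. Its stroke #ff00ff means score at S539, F2051. After flipping Y the toolpath is (130.7043,98.5701) → (56.4757,96.3715) → (14.4089,64.3040) → (60.7178,109.9919) → (130.7043,98.5701), returning to the start.

Shape 4 is a quadratic bezier drawn with `<path>`. Its stroke #ff00ff means score at S539, F2051. After flipping Y the toolpath is (18.4062,100.7974) → (18.0071,83.5048) → (22.6005,70.0849) → (32.1863,60.5377) → (46.7646,54.8632).

Shape 5 is a rectangle drawn with `<rect>`. Its stroke #008000 means engrave at S337, F3056. After flipping Y the toolpath is (23.3921,98.0279) → (71.9304,98.0279) → (71.9304,39.6463) → (23.3921,39.6463) → (23.3921,98.0279), returning to the start.

Shape 6 is a circle drawn with `<circle>`. Its stroke #ff00ff means score at S539, F2051. After flipping Y the toolpath is (42.3088,65.7046) → (36.4907,79.7507) → (22.4446,85.5688) → (8.3985,79.7507) → (2.5804,65.7046) → (8.3985,51.6585) → (22.4446,45.8404) → (36.4907,51.6585) → (42.3088,65.7046), returning to the start.

Shape 7 is a open polyline drawn with `<polyline>`. Its stroke #008000 means engrave at S337, F3056. After flipping Y the toolpath is (62.3318,45.6060) → (23.5567,81.2582) → (25.4974,73.1216) → (61.7485,63.8247).

G21
G90
G0 X37.1791 Y77.8413
M3 S337
G1 X60.6162 Y79.4836 F3056
G1 X76.7489 Y80.0231
G1 X85.5773 Y79.4596
G1 X87.1013 Y77.7932
G0 X64.9555 Y58.8605
M3 S337
G1 X97.0362 Y99.1544 F3056
G1 X116.4705 Y37.1589
G1 X70.4082 Y95.8492
G1 X17.8758 Y45.3411
G0 X130.7043 Y98.5701
M3 S539
G1 X56.4757 Y96.3715 F2051
G1 X14.4089 Y64.3040
G1 X60.7178 Y109.9919
G1 X130.7043 Y98.5701
G0 X18.4062 Y100.7974
M3 S539
G1 X18.0071 Y83.5048 F2051
G1 X22.6005 Y70.0849
G1 X32.1863 Y60.5377
G1 X46.7646 Y54.8632
G0 X23.3921 Y98.0279
M3 S337
G1 X71.9304 Y98.0279 F3056
G1 X71.9304 Y39.6463
G1 X23.3921 Y39.6463
G1 X23.3921 Y98.0279
G0 X42.3088 Y65.7046
M3 S539
G1 X36.4907 Y79.7507 F2051
G1 X22.4446 Y85.5688
G1 X8.3985 Y79.7507
G1 X2.5804 Y65.7046
G1 X8.3985 Y51.6585
G1 X22.4446 Y45.8404
G1 X36.4907 Y51.6585
G1 X42.3088 Y65.7046
G0 X62.3318 Y45.6060
M3 S337
G1 X23.5567 Y81.2582 F3056
G1 X25.4974 Y73.1216
G1 X61.7485 Y63.8247
M5
G0 X0.0000 Y0.0000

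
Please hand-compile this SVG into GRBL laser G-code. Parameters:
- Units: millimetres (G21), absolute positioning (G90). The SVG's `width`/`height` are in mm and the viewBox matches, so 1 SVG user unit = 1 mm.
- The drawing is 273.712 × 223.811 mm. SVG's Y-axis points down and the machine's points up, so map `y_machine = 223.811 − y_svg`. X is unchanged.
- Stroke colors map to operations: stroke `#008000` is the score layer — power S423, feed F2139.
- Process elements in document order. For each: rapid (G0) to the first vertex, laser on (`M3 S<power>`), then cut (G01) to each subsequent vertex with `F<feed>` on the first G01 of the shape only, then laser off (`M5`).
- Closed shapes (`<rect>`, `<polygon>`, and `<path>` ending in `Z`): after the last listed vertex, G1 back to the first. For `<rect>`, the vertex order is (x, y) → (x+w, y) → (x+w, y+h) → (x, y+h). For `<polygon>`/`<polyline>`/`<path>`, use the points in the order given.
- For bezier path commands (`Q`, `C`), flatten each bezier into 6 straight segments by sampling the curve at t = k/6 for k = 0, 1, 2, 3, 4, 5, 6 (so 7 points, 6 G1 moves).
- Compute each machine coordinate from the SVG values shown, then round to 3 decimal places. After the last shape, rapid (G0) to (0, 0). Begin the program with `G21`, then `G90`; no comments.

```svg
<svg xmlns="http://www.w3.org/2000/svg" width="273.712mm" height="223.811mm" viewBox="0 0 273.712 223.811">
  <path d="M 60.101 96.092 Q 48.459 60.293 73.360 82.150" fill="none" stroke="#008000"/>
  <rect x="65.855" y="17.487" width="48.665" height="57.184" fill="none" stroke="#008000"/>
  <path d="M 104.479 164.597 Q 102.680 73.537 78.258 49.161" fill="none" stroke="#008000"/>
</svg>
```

G21
G90
G0 X60.101 Y127.719
M3 S423
G01 X57.235 Y138.050 F2139
G01 X56.400 Y145.179
G01 X57.595 Y149.104
G01 X60.820 Y149.826
G01 X66.075 Y147.345
G01 X73.360 Y141.661
M5
G0 X65.855 Y206.324
M3 S423
G01 X114.520 Y206.324 F2139
G01 X114.520 Y149.140
G01 X65.855 Y149.140
G01 X65.855 Y206.324
M5
G0 X104.479 Y59.214
M3 S423
G01 X103.251 Y87.715 F2139
G01 X100.766 Y112.511
G01 X97.024 Y133.603
G01 X92.026 Y150.990
G01 X85.770 Y164.672
G01 X78.258 Y174.650
M5
G0 X0.000 Y0.000

viewBox `0 0 273.712 223.811` with mm width/height → 1 unit = 1 mm. Flip: y_m = 223.811 − y_svg.

**Shape 1** — `<path>` quadratic bezier, stroke `#008000` → score (S423, F2139). Control points (SVG): P0=(60.101,96.092), P1=(48.459,60.293), P2=(73.360,82.150); sampled at t=k/6. Machine vertices: (60.101,127.719) → (57.235,138.050) → (56.400,145.179) → (57.595,149.104) → (60.820,149.826) → (66.075,147.345) → (73.360,141.661). Open path.

**Shape 2** — `<rect>` rectangle, stroke `#008000` → score (S423, F2139). Machine vertices: (65.855,206.324) → (114.520,206.324) → (114.520,149.140) → (65.855,149.140) → (65.855,206.324). Closed: final G1 returns to the first vertex.

**Shape 3** — `<path>` quadratic bezier, stroke `#008000` → score (S423, F2139). Control points (SVG): P0=(104.479,164.597), P1=(102.680,73.537), P2=(78.258,49.161); sampled at t=k/6. Machine vertices: (104.479,59.214) → (103.251,87.715) → (100.766,112.511) → (97.024,133.603) → (92.026,150.990) → (85.770,164.672) → (78.258,174.650). Open path.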